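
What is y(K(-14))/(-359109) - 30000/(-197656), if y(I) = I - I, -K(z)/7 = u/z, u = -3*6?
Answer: 3750/24707 ≈ 0.15178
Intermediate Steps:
u = -18
K(z) = 126/z (K(z) = -(-126)/z = 126/z)
y(I) = 0
y(K(-14))/(-359109) - 30000/(-197656) = 0/(-359109) - 30000/(-197656) = 0*(-1/359109) - 30000*(-1/197656) = 0 + 3750/24707 = 3750/24707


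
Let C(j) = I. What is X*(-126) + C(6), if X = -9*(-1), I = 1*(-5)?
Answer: -1139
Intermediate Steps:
I = -5
C(j) = -5
X = 9
X*(-126) + C(6) = 9*(-126) - 5 = -1134 - 5 = -1139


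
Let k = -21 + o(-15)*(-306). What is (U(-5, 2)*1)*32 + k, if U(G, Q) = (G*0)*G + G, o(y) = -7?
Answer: 1961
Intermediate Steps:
U(G, Q) = G (U(G, Q) = 0*G + G = 0 + G = G)
k = 2121 (k = -21 - 7*(-306) = -21 + 2142 = 2121)
(U(-5, 2)*1)*32 + k = -5*1*32 + 2121 = -5*32 + 2121 = -160 + 2121 = 1961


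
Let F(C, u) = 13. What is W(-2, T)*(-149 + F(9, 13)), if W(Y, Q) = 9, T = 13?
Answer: -1224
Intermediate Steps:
W(-2, T)*(-149 + F(9, 13)) = 9*(-149 + 13) = 9*(-136) = -1224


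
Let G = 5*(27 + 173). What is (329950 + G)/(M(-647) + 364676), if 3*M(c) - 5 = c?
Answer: 165475/182231 ≈ 0.90805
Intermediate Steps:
M(c) = 5/3 + c/3
G = 1000 (G = 5*200 = 1000)
(329950 + G)/(M(-647) + 364676) = (329950 + 1000)/((5/3 + (⅓)*(-647)) + 364676) = 330950/((5/3 - 647/3) + 364676) = 330950/(-214 + 364676) = 330950/364462 = 330950*(1/364462) = 165475/182231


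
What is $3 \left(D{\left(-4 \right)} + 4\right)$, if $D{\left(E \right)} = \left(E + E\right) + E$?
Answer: $-24$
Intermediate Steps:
$D{\left(E \right)} = 3 E$ ($D{\left(E \right)} = 2 E + E = 3 E$)
$3 \left(D{\left(-4 \right)} + 4\right) = 3 \left(3 \left(-4\right) + 4\right) = 3 \left(-12 + 4\right) = 3 \left(-8\right) = -24$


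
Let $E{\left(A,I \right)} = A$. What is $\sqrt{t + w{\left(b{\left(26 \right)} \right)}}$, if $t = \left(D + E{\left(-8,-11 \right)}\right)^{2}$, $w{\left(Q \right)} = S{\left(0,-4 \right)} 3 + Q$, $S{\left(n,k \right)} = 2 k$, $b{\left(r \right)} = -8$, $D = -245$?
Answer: $\sqrt{63977} \approx 252.94$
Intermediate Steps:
$w{\left(Q \right)} = -24 + Q$ ($w{\left(Q \right)} = 2 \left(-4\right) 3 + Q = \left(-8\right) 3 + Q = -24 + Q$)
$t = 64009$ ($t = \left(-245 - 8\right)^{2} = \left(-253\right)^{2} = 64009$)
$\sqrt{t + w{\left(b{\left(26 \right)} \right)}} = \sqrt{64009 - 32} = \sqrt{63977}$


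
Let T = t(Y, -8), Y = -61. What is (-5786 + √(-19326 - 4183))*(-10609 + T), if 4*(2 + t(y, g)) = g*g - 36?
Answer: 61354744 - 10604*I*√23509 ≈ 6.1355e+7 - 1.6259e+6*I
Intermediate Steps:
t(y, g) = -11 + g²/4 (t(y, g) = -2 + (g*g - 36)/4 = -2 + (g² - 36)/4 = -2 + (-36 + g²)/4 = -2 + (-9 + g²/4) = -11 + g²/4)
T = 5 (T = -11 + (¼)*(-8)² = -11 + (¼)*64 = -11 + 16 = 5)
(-5786 + √(-19326 - 4183))*(-10609 + T) = (-5786 + √(-19326 - 4183))*(-10609 + 5) = (-5786 + √(-23509))*(-10604) = (-5786 + I*√23509)*(-10604) = 61354744 - 10604*I*√23509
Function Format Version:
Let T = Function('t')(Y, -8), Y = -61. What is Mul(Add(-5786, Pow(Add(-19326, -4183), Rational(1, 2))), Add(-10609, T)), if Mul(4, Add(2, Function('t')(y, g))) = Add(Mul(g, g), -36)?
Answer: Add(61354744, Mul(-10604, I, Pow(23509, Rational(1, 2)))) ≈ Add(6.1355e+7, Mul(-1.6259e+6, I))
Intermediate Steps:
Function('t')(y, g) = Add(-11, Mul(Rational(1, 4), Pow(g, 2))) (Function('t')(y, g) = Add(-2, Mul(Rational(1, 4), Add(Mul(g, g), -36))) = Add(-2, Mul(Rational(1, 4), Add(Pow(g, 2), -36))) = Add(-2, Mul(Rational(1, 4), Add(-36, Pow(g, 2)))) = Add(-2, Add(-9, Mul(Rational(1, 4), Pow(g, 2)))) = Add(-11, Mul(Rational(1, 4), Pow(g, 2))))
T = 5 (T = Add(-11, Mul(Rational(1, 4), Pow(-8, 2))) = Add(-11, Mul(Rational(1, 4), 64)) = Add(-11, 16) = 5)
Mul(Add(-5786, Pow(Add(-19326, -4183), Rational(1, 2))), Add(-10609, T)) = Mul(Add(-5786, Pow(Add(-19326, -4183), Rational(1, 2))), Add(-10609, 5)) = Mul(Add(-5786, Pow(-23509, Rational(1, 2))), -10604) = Mul(Add(-5786, Mul(I, Pow(23509, Rational(1, 2)))), -10604) = Add(61354744, Mul(-10604, I, Pow(23509, Rational(1, 2))))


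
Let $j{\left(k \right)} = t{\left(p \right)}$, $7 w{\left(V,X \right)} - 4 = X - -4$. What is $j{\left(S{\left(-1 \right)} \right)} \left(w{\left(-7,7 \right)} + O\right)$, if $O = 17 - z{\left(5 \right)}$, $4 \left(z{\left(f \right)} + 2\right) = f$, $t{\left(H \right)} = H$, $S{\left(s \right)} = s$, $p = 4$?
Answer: $\frac{557}{7} \approx 79.571$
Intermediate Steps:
$z{\left(f \right)} = -2 + \frac{f}{4}$
$w{\left(V,X \right)} = \frac{8}{7} + \frac{X}{7}$ ($w{\left(V,X \right)} = \frac{4}{7} + \frac{X - -4}{7} = \frac{4}{7} + \frac{X + 4}{7} = \frac{4}{7} + \frac{4 + X}{7} = \frac{4}{7} + \left(\frac{4}{7} + \frac{X}{7}\right) = \frac{8}{7} + \frac{X}{7}$)
$j{\left(k \right)} = 4$
$O = \frac{71}{4}$ ($O = 17 - \left(-2 + \frac{1}{4} \cdot 5\right) = 17 - \left(-2 + \frac{5}{4}\right) = 17 - - \frac{3}{4} = 17 + \frac{3}{4} = \frac{71}{4} \approx 17.75$)
$j{\left(S{\left(-1 \right)} \right)} \left(w{\left(-7,7 \right)} + O\right) = 4 \left(\left(\frac{8}{7} + \frac{1}{7} \cdot 7\right) + \frac{71}{4}\right) = 4 \left(\left(\frac{8}{7} + 1\right) + \frac{71}{4}\right) = 4 \left(\frac{15}{7} + \frac{71}{4}\right) = 4 \cdot \frac{557}{28} = \frac{557}{7}$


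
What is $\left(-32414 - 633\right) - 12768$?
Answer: $-45815$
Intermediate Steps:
$\left(-32414 - 633\right) - 12768 = -33047 - 12768 = -45815$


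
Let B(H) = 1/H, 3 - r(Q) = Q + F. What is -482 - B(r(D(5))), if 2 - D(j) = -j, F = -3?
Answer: -481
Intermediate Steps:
D(j) = 2 + j (D(j) = 2 - (-1)*j = 2 + j)
r(Q) = 6 - Q (r(Q) = 3 - (Q - 3) = 3 - (-3 + Q) = 3 + (3 - Q) = 6 - Q)
-482 - B(r(D(5))) = -482 - 1/(6 - (2 + 5)) = -482 - 1/(6 - 1*7) = -482 - 1/(6 - 7) = -482 - 1/(-1) = -482 - 1*(-1) = -482 + 1 = -481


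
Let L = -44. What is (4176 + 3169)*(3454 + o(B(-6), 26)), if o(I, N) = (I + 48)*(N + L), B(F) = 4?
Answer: 18494710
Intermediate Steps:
o(I, N) = (-44 + N)*(48 + I) (o(I, N) = (I + 48)*(N - 44) = (48 + I)*(-44 + N) = (-44 + N)*(48 + I))
(4176 + 3169)*(3454 + o(B(-6), 26)) = (4176 + 3169)*(3454 + (-2112 - 44*4 + 48*26 + 4*26)) = 7345*(3454 + (-2112 - 176 + 1248 + 104)) = 7345*(3454 - 936) = 7345*2518 = 18494710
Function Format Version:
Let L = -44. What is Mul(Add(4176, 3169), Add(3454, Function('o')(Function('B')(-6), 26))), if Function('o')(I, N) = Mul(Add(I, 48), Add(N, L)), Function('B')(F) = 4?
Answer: 18494710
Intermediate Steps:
Function('o')(I, N) = Mul(Add(-44, N), Add(48, I)) (Function('o')(I, N) = Mul(Add(I, 48), Add(N, -44)) = Mul(Add(48, I), Add(-44, N)) = Mul(Add(-44, N), Add(48, I)))
Mul(Add(4176, 3169), Add(3454, Function('o')(Function('B')(-6), 26))) = Mul(Add(4176, 3169), Add(3454, Add(-2112, Mul(-44, 4), Mul(48, 26), Mul(4, 26)))) = Mul(7345, Add(3454, Add(-2112, -176, 1248, 104))) = Mul(7345, Add(3454, -936)) = Mul(7345, 2518) = 18494710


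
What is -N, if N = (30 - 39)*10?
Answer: 90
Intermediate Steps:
N = -90 (N = -9*10 = -90)
-N = -1*(-90) = 90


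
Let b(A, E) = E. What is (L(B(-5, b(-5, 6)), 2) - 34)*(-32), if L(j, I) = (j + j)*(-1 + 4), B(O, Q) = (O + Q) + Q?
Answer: -256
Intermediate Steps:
B(O, Q) = O + 2*Q
L(j, I) = 6*j (L(j, I) = (2*j)*3 = 6*j)
(L(B(-5, b(-5, 6)), 2) - 34)*(-32) = (6*(-5 + 2*6) - 34)*(-32) = (6*(-5 + 12) - 34)*(-32) = (6*7 - 34)*(-32) = (42 - 34)*(-32) = 8*(-32) = -256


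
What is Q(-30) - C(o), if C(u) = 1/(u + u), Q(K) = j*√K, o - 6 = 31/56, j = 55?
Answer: -28/367 + 55*I*√30 ≈ -0.076294 + 301.25*I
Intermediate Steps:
o = 367/56 (o = 6 + 31/56 = 367/56 ≈ 6.5536)
Q(K) = 55*√K
C(u) = 1/(2*u)
Q(-30) - C(o) = 55*√(-30) - 1/(2*367/56) = 55*(I*√30) - 56/(2*367) = 55*I*√30 - 1*28/367 = 55*I*√30 - 28/367 = -28/367 + 55*I*√30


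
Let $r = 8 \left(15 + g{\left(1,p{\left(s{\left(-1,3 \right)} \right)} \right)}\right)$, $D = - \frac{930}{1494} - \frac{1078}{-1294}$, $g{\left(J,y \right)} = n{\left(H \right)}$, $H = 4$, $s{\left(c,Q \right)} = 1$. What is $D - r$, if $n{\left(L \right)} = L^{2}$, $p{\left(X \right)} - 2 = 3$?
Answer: $- \frac{39919618}{161103} \approx -247.79$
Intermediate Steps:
$p{\left(X \right)} = 5$ ($p{\left(X \right)} = 2 + 3 = 5$)
$g{\left(J,y \right)} = 16$ ($g{\left(J,y \right)} = 4^{2} = 16$)
$D = \frac{33926}{161103}$ ($D = \left(-930\right) \frac{1}{1494} - - \frac{539}{647} = - \frac{155}{249} + \frac{539}{647} = \frac{33926}{161103} \approx 0.21059$)
$r = 248$ ($r = 8 \left(15 + 16\right) = 8 \cdot 31 = 248$)
$D - r = \frac{33926}{161103} - 248 = - \frac{39919618}{161103}$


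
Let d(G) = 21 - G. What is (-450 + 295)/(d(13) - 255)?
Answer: 155/247 ≈ 0.62753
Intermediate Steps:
(-450 + 295)/(d(13) - 255) = (-450 + 295)/((21 - 1*13) - 255) = -155/((21 - 13) - 255) = -155/(8 - 255) = -155/(-247) = -155*(-1/247) = 155/247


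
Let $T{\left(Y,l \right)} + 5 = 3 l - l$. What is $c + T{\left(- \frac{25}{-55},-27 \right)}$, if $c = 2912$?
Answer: $2853$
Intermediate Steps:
$T{\left(Y,l \right)} = -5 + 2 l$ ($T{\left(Y,l \right)} = -5 + \left(3 l - l\right) = -5 + 2 l$)
$c + T{\left(- \frac{25}{-55},-27 \right)} = 2912 + \left(-5 + 2 \left(-27\right)\right) = 2912 - 59 = 2853$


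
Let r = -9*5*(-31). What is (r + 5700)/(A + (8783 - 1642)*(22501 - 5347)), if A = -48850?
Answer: 645/11131624 ≈ 5.7943e-5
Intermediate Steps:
r = 1395 (r = -45*(-31) = 1395)
(r + 5700)/(A + (8783 - 1642)*(22501 - 5347)) = (1395 + 5700)/(-48850 + (8783 - 1642)*(22501 - 5347)) = 7095/(-48850 + 7141*17154) = 7095/(-48850 + 122496714) = 7095/122447864 = 7095*(1/122447864) = 645/11131624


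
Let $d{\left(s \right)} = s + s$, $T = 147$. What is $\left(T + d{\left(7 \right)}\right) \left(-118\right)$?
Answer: $-18998$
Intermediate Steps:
$d{\left(s \right)} = 2 s$
$\left(T + d{\left(7 \right)}\right) \left(-118\right) = \left(147 + 2 \cdot 7\right) \left(-118\right) = \left(147 + 14\right) \left(-118\right) = 161 \left(-118\right) = -18998$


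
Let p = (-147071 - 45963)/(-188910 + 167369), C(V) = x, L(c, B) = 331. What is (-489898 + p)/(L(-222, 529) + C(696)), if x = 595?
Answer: -5276349892/9973483 ≈ -529.04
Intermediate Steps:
C(V) = 595
p = 193034/21541 (p = -193034/(-21541) = -193034*(-1/21541) = 193034/21541 ≈ 8.9612)
(-489898 + p)/(L(-222, 529) + C(696)) = (-489898 + 193034/21541)/(331 + 595) = -10552699784/21541/926 = -10552699784/21541*1/926 = -5276349892/9973483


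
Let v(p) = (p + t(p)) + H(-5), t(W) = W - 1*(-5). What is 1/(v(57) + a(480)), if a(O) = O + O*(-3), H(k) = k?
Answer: -1/846 ≈ -0.0011820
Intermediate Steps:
t(W) = 5 + W (t(W) = W + 5 = 5 + W)
a(O) = -2*O (a(O) = O - 3*O = -2*O)
v(p) = 2*p (v(p) = (p + (5 + p)) - 5 = (5 + 2*p) - 5 = 2*p)
1/(v(57) + a(480)) = 1/(2*57 - 2*480) = 1/(114 - 960) = 1/(-846) = -1/846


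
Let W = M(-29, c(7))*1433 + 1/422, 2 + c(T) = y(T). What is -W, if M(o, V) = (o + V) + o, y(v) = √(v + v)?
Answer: 36283559/422 - 1433*√14 ≈ 80618.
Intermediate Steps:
y(v) = √2*√v (y(v) = √(2*v) = √2*√v)
c(T) = -2 + √2*√T
M(o, V) = V + 2*o (M(o, V) = (V + o) + o = V + 2*o)
W = -36283559/422 + 1433*√14 (W = ((-2 + √2*√7) + 2*(-29))*1433 + 1/422 = ((-2 + √14) - 58)*1433 + 1/422 = (-60 + √14)*1433 + 1/422 = (-85980 + 1433*√14) + 1/422 = -36283559/422 + 1433*√14 ≈ -80618.)
-W = -(-36283559/422 + 1433*√14) = 36283559/422 - 1433*√14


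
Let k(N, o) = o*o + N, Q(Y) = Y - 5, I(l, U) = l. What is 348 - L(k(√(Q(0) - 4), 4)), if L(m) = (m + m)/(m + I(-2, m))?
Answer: 70874/205 + 12*I/205 ≈ 345.73 + 0.058537*I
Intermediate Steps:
Q(Y) = -5 + Y
k(N, o) = N + o² (k(N, o) = o² + N = N + o²)
L(m) = 2*m/(-2 + m) (L(m) = (m + m)/(m - 2) = (2*m)/(-2 + m) = 2*m/(-2 + m))
348 - L(k(√(Q(0) - 4), 4)) = 348 - 2*(√((-5 + 0) - 4) + 4²)/(-2 + (√((-5 + 0) - 4) + 4²)) = 348 - 2*(√(-5 - 4) + 16)/(-2 + (√(-5 - 4) + 16)) = 348 - 2*(√(-9) + 16)/(-2 + (√(-9) + 16)) = 348 - 2*(3*I + 16)/(-2 + (3*I + 16)) = 348 - 2*(16 + 3*I)/(-2 + (16 + 3*I)) = 348 - 2*(16 + 3*I)/(14 + 3*I) = 348 - 2*(16 + 3*I)*(14 - 3*I)/205 = 348 - 2*(14 - 3*I)*(16 + 3*I)/205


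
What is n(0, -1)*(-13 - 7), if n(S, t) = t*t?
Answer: -20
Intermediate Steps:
n(S, t) = t²
n(0, -1)*(-13 - 7) = (-1)²*(-13 - 7) = 1*(-20) = -20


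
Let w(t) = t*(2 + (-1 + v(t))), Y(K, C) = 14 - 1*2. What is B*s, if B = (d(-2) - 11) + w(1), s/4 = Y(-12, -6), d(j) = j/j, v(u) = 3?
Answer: -288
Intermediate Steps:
d(j) = 1
Y(K, C) = 12 (Y(K, C) = 14 - 2 = 12)
w(t) = 4*t (w(t) = t*(2 + (-1 + 3)) = t*(2 + 2) = t*4 = 4*t)
s = 48 (s = 4*12 = 48)
B = -6 (B = (1 - 11) + 4*1 = -10 + 4 = -6)
B*s = -6*48 = -288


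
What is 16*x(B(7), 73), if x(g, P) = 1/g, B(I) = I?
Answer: 16/7 ≈ 2.2857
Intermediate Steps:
16*x(B(7), 73) = 16/7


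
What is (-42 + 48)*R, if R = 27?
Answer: 162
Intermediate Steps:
(-42 + 48)*R = (-42 + 48)*27 = 6*27 = 162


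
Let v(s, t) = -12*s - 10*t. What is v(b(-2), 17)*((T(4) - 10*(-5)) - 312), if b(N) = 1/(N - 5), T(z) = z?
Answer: 303924/7 ≈ 43418.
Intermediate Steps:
b(N) = 1/(-5 + N)
v(b(-2), 17)*((T(4) - 10*(-5)) - 312) = (-12/(-5 - 2) - 10*17)*((4 - 10*(-5)) - 312) = (-12/(-7) - 170)*((4 + 50) - 312) = (-12*(-⅐) - 170)*(54 - 312) = (12/7 - 170)*(-258) = -1178/7*(-258) = 303924/7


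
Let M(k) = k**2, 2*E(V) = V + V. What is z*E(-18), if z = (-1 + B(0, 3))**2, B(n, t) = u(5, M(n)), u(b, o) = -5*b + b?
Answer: -7938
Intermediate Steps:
E(V) = V (E(V) = (V + V)/2 = (2*V)/2 = V)
u(b, o) = -4*b
B(n, t) = -20 (B(n, t) = -4*5 = -20)
z = 441 (z = (-1 - 20)**2 = (-21)**2 = 441)
z*E(-18) = 441*(-18) = -7938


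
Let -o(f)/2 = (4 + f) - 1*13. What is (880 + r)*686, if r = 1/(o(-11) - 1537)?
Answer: 903708274/1497 ≈ 6.0368e+5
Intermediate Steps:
o(f) = 18 - 2*f (o(f) = -2*((4 + f) - 1*13) = -2*((4 + f) - 13) = -2*(-9 + f) = 18 - 2*f)
r = -1/1497 (r = 1/((18 - 2*(-11)) - 1537) = 1/((18 + 22) - 1537) = 1/(40 - 1537) = 1/(-1497) = -1/1497 ≈ -0.00066800)
(880 + r)*686 = (880 - 1/1497)*686 = (1317359/1497)*686 = 903708274/1497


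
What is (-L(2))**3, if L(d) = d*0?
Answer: 0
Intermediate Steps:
L(d) = 0
(-L(2))**3 = (-1*0)**3 = 0**3 = 0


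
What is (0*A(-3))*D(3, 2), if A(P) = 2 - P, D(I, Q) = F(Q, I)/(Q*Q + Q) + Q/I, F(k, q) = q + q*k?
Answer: 0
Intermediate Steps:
F(k, q) = q + k*q
D(I, Q) = Q/I + I*(1 + Q)/(Q + Q**2) (D(I, Q) = (I*(1 + Q))/(Q*Q + Q) + Q/I = (I*(1 + Q))/(Q**2 + Q) + Q/I = (I*(1 + Q))/(Q + Q**2) + Q/I = I*(1 + Q)/(Q + Q**2) + Q/I = Q/I + I*(1 + Q)/(Q + Q**2))
(0*A(-3))*D(3, 2) = (0*(2 - 1*(-3)))*(3/2 + 2/3) = (0*(2 + 3))*(3*(1/2) + 2*(1/3)) = (0*5)*(3/2 + 2/3) = 0*(13/6) = 0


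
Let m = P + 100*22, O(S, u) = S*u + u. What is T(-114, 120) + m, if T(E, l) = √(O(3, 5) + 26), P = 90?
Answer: 2290 + √46 ≈ 2296.8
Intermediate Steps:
O(S, u) = u + S*u
m = 2290 (m = 90 + 100*22 = 90 + 2200 = 2290)
T(E, l) = √46 (T(E, l) = √(5*(1 + 3) + 26) = √(5*4 + 26) = √(20 + 26) = √46)
T(-114, 120) + m = √46 + 2290 = 2290 + √46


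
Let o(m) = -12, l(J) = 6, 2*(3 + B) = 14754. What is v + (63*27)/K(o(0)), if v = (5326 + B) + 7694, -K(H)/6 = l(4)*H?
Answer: 326367/16 ≈ 20398.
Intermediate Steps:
B = 7374 (B = -3 + (1/2)*14754 = -3 + 7377 = 7374)
K(H) = -36*H
v = 20394 (v = (5326 + 7374) + 7694 = 12700 + 7694 = 20394)
v + (63*27)/K(o(0)) = 20394 + (63*27)/((-36*(-12))) = 20394 + 1701/432 = 20394 + 1701*(1/432) = 20394 + 63/16 = 326367/16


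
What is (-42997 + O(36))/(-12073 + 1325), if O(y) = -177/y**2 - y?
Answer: 18590315/4643136 ≈ 4.0038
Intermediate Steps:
O(y) = -y - 177/y**2 (O(y) = -177/y**2 - y = -y - 177/y**2)
(-42997 + O(36))/(-12073 + 1325) = (-42997 + (-1*36 - 177/36**2))/(-12073 + 1325) = (-42997 + (-36 - 177*1/1296))/(-10748) = (-42997 + (-36 - 59/432))*(-1/10748) = (-42997 - 15611/432)*(-1/10748) = -18590315/432*(-1/10748) = 18590315/4643136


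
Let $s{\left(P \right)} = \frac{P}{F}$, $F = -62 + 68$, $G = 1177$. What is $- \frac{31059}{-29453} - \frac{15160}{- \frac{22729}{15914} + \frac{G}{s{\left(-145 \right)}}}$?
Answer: $\frac{1033922322029407}{3407134025969} \approx 303.46$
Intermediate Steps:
$F = 6$
$s{\left(P \right)} = \frac{P}{6}$
$- \frac{31059}{-29453} - \frac{15160}{- \frac{22729}{15914} + \frac{G}{s{\left(-145 \right)}}} = - \frac{31059}{-29453} - \frac{15160}{- \frac{22729}{15914} + \frac{1177}{\frac{1}{6} \left(-145\right)}} = \left(-31059\right) \left(- \frac{1}{29453}\right) - \frac{15160}{\left(-22729\right) \frac{1}{15914} + \frac{1177}{- \frac{145}{6}}} = \frac{31059}{29453} - \frac{15160}{- \frac{22729}{15914} + 1177 \left(- \frac{6}{145}\right)} = \frac{31059}{29453} - \frac{15160}{- \frac{22729}{15914} - \frac{7062}{145}} = \frac{31059}{29453} - \frac{15160}{- \frac{115680373}{2307530}} = \frac{31059}{29453} - - \frac{34982154800}{115680373} = \frac{31059}{29453} + \frac{34982154800}{115680373} = \frac{1033922322029407}{3407134025969}$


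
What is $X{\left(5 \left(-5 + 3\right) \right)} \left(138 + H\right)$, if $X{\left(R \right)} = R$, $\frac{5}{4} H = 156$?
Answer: $-2628$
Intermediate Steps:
$H = \frac{624}{5}$ ($H = \frac{4}{5} \cdot 156 = \frac{624}{5} \approx 124.8$)
$X{\left(5 \left(-5 + 3\right) \right)} \left(138 + H\right) = 5 \left(-5 + 3\right) \left(138 + \frac{624}{5}\right) = 5 \left(-2\right) \frac{1314}{5} = \left(-10\right) \frac{1314}{5} = -2628$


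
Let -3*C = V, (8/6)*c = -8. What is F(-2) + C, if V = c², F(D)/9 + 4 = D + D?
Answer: -84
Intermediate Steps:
c = -6 (c = (¾)*(-8) = -6)
F(D) = -36 + 18*D (F(D) = -36 + 9*(D + D) = -36 + 9*(2*D) = -36 + 18*D)
V = 36 (V = (-6)² = 36)
C = -12 (C = -⅓*36 = -12)
F(-2) + C = (-36 + 18*(-2)) - 12 = (-36 - 36) - 12 = -72 - 12 = -84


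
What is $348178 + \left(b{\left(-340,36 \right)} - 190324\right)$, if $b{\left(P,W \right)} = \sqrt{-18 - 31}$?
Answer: $157854 + 7 i \approx 1.5785 \cdot 10^{5} + 7.0 i$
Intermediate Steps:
$b{\left(P,W \right)} = 7 i$ ($b{\left(P,W \right)} = \sqrt{-49} = 7 i$)
$348178 + \left(b{\left(-340,36 \right)} - 190324\right) = 348178 - \left(190324 - 7 i\right) = 157854 + 7 i$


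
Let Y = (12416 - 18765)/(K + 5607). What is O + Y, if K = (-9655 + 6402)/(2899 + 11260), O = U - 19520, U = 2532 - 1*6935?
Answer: -1899247393471/79386260 ≈ -23924.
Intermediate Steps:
U = -4403 (U = 2532 - 6935 = -4403)
O = -23923 (O = -4403 - 19520 = -23923)
K = -3253/14159 ≈ -0.22975
Y = -89895491/79386260 (Y = (12416 - 18765)/(-3253/14159 + 5607) = -6349/79386260/14159 = -6349*14159/79386260 = -89895491/79386260 ≈ -1.1324)
O + Y = -23923 - 89895491/79386260 = -1899247393471/79386260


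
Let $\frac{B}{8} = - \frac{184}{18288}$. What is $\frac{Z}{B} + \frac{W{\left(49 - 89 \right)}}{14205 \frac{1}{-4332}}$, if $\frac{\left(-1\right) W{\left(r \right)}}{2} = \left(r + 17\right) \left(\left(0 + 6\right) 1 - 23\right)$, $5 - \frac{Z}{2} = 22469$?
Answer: $\frac{60814735144}{108905} \approx 5.5842 \cdot 10^{5}$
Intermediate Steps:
$B = - \frac{92}{1143}$ ($B = 8 \left(- \frac{184}{18288}\right) = 8 \left(\left(-184\right) \frac{1}{18288}\right) = 8 \left(- \frac{23}{2286}\right) = - \frac{92}{1143} \approx -0.08049$)
$Z = -44928$ ($Z = 10 - 44938 = -44928$)
$W{\left(r \right)} = 578 + 34 r$ ($W{\left(r \right)} = - 2 \left(r + 17\right) \left(\left(0 + 6\right) 1 - 23\right) = - 2 \left(17 + r\right) \left(6 \cdot 1 - 23\right) = - 2 \left(17 + r\right) \left(6 - 23\right) = - 2 \left(17 + r\right) \left(-17\right) = - 2 \left(-289 - 17 r\right) = 578 + 34 r$)
$\frac{Z}{B} + \frac{W{\left(49 - 89 \right)}}{14205 \frac{1}{-4332}} = - \frac{44928}{- \frac{92}{1143}} + \frac{578 + 34 \left(49 - 89\right)}{14205 \frac{1}{-4332}} = \left(-44928\right) \left(- \frac{1143}{92}\right) + \frac{578 + 34 \left(-40\right)}{14205 \left(- \frac{1}{4332}\right)} = \frac{12838176}{23} + \frac{578 - 1360}{- \frac{4735}{1444}} = \frac{12838176}{23} - - \frac{1129208}{4735} = \frac{12838176}{23} + \frac{1129208}{4735} = \frac{60814735144}{108905}$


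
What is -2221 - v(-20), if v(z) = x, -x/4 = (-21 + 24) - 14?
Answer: -2265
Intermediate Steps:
x = 44 (x = -4*((-21 + 24) - 14) = -4*(3 - 14) = -4*(-11) = 44)
v(z) = 44
-2221 - v(-20) = -2221 - 1*44 = -2221 - 44 = -2265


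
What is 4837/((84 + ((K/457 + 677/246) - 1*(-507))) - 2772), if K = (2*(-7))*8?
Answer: -543785214/244910545 ≈ -2.2203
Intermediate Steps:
K = -112 (K = -14*8 = -112)
4837/((84 + ((K/457 + 677/246) - 1*(-507))) - 2772) = 4837/((84 + ((-112/457 + 677/246) - 1*(-507))) - 2772) = 4837/((84 + ((-112*1/457 + 677*(1/246)) + 507)) - 2772) = 4837/((84 + ((-112/457 + 677/246) + 507)) - 2772) = 4837/((84 + (281837/112422 + 507)) - 2772) = 4837/((84 + 57279791/112422) - 2772) = 4837/(66723239/112422 - 2772) = 4837/(-244910545/112422) = 4837*(-112422/244910545) = -543785214/244910545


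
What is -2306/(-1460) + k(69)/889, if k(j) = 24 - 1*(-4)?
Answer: 149351/92710 ≈ 1.6109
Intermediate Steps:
k(j) = 28 (k(j) = 24 + 4 = 28)
-2306/(-1460) + k(69)/889 = -2306/(-1460) + 28/889 = -2306*(-1/1460) + 28*(1/889) = 1153/730 + 4/127 = 149351/92710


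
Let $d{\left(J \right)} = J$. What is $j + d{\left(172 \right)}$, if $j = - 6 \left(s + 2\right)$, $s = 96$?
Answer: $-416$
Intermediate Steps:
$j = -588$ ($j = - 6 \left(96 + 2\right) = \left(-6\right) 98 = -588$)
$j + d{\left(172 \right)} = -588 + 172 = -416$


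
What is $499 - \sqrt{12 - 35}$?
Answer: $499 - i \sqrt{23} \approx 499.0 - 4.7958 i$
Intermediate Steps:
$499 - \sqrt{12 - 35} = 499 - \sqrt{-23} = 499 - i \sqrt{23}$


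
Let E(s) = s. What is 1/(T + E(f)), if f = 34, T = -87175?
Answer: -1/87141 ≈ -1.1476e-5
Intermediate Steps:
1/(T + E(f)) = 1/(-87175 + 34) = 1/(-87141) = -1/87141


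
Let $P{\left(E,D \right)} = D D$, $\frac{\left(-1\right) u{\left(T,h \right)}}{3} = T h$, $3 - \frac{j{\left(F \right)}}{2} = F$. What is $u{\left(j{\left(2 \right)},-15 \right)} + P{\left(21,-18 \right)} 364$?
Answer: $118026$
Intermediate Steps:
$j{\left(F \right)} = 6 - 2 F$
$u{\left(T,h \right)} = - 3 T h$
$P{\left(E,D \right)} = D^{2}$
$u{\left(j{\left(2 \right)},-15 \right)} + P{\left(21,-18 \right)} 364 = \left(-3\right) \left(6 - 4\right) \left(-15\right) + \left(-18\right)^{2} \cdot 364 = \left(-3\right) \left(6 - 4\right) \left(-15\right) + 324 \cdot 364 = \left(-3\right) 2 \left(-15\right) + 117936 = 90 + 117936 = 118026$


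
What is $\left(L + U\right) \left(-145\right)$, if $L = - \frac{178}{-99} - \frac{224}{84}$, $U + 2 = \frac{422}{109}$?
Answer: $- \frac{1569190}{10791} \approx -145.42$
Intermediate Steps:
$U = \frac{204}{109}$ ($U = -2 + \frac{422}{109} = \frac{204}{109} \approx 1.8716$)
$L = - \frac{86}{99}$ ($L = \left(-178\right) \left(- \frac{1}{99}\right) - \frac{8}{3} = \frac{178}{99} - \frac{8}{3} = - \frac{86}{99} \approx -0.86869$)
$\left(L + U\right) \left(-145\right) = \left(- \frac{86}{99} + \frac{204}{109}\right) \left(-145\right) = \frac{10822}{10791} \left(-145\right) = - \frac{1569190}{10791}$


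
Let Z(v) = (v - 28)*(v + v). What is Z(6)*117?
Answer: -30888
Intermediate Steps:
Z(v) = 2*v*(-28 + v) (Z(v) = (-28 + v)*(2*v) = 2*v*(-28 + v))
Z(6)*117 = (2*6*(-28 + 6))*117 = (2*6*(-22))*117 = -264*117 = -30888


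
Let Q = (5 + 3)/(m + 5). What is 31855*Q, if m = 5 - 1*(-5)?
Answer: 50968/3 ≈ 16989.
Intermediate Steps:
m = 10 (m = 5 + 5 = 10)
Q = 8/15 (Q = (5 + 3)/(10 + 5) = 8/15 ≈ 0.53333)
31855*Q = 31855*(8/15) = 50968/3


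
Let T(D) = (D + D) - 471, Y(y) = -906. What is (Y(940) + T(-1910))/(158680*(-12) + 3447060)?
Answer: -5197/1542900 ≈ -0.0033683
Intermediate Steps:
T(D) = -471 + 2*D (T(D) = 2*D - 471 = -471 + 2*D)
(Y(940) + T(-1910))/(158680*(-12) + 3447060) = (-906 + (-471 + 2*(-1910)))/(158680*(-12) + 3447060) = (-906 + (-471 - 3820))/(-1904160 + 3447060) = (-906 - 4291)/1542900 = -5197*1/1542900 = -5197/1542900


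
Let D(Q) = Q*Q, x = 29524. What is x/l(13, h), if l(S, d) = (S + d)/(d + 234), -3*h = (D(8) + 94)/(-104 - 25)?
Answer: 2678299184/5189 ≈ 5.1615e+5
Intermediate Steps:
D(Q) = Q**2
h = 158/387 (h = -(8**2 + 94)/(3*(-104 - 25)) = -(64 + 94)/(3*(-129)) = -158*(-1)/(3*129) = -1/3*(-158/129) = 158/387 ≈ 0.40827)
l(S, d) = (S + d)/(234 + d)
x/l(13, h) = 29524/(((13 + 158/387)/(234 + 158/387))) = 29524/(((5189/387)/(90716/387))) = 29524/(((387/90716)*(5189/387))) = 29524/(5189/90716) = 29524*(90716/5189) = 2678299184/5189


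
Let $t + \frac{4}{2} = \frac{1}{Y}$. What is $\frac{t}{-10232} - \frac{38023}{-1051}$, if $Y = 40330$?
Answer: $\frac{15690525153489}{433702044560} \approx 36.178$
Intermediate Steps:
$t = - \frac{80659}{40330}$ ($t = -2 + \frac{1}{40330} = - \frac{80659}{40330} \approx -2.0$)
$\frac{t}{-10232} - \frac{38023}{-1051} = - \frac{80659}{40330 \left(-10232\right)} - \frac{38023}{-1051} = \left(- \frac{80659}{40330}\right) \left(- \frac{1}{10232}\right) - - \frac{38023}{1051} = \frac{80659}{412656560} + \frac{38023}{1051} = \frac{15690525153489}{433702044560}$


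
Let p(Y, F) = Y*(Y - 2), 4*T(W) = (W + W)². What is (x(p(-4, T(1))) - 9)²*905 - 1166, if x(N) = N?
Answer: 202459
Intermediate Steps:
T(W) = W² (T(W) = (W + W)²/4 = (2*W)²/4 = (4*W²)/4 = W²)
p(Y, F) = Y*(-2 + Y)
(x(p(-4, T(1))) - 9)²*905 - 1166 = (-4*(-2 - 4) - 9)²*905 - 1166 = (-4*(-6) - 9)²*905 - 1166 = (24 - 9)²*905 - 1166 = 15²*905 - 1166 = 225*905 - 1166 = 203625 - 1166 = 202459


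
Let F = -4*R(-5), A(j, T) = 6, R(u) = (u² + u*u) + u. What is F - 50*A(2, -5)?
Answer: -480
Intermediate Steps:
R(u) = u + 2*u² (R(u) = (u² + u²) + u = 2*u² + u = u + 2*u²)
F = -180 (F = -(-20)*(1 + 2*(-5)) = -(-20)*(1 - 10) = -(-20)*(-9) = -4*45 = -180)
F - 50*A(2, -5) = -180 - 50*6 = -180 - 300 = -480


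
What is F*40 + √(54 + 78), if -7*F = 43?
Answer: -1720/7 + 2*√33 ≈ -234.23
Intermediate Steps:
F = -43/7 (F = -⅐*43 = -43/7 ≈ -6.1429)
F*40 + √(54 + 78) = -43/7*40 + √(54 + 78) = -1720/7 + √132 = -1720/7 + 2*√33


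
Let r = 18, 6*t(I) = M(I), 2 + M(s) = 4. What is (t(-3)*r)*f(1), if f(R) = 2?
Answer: 12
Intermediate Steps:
M(s) = 2 (M(s) = -2 + 4 = 2)
t(I) = ⅓ (t(I) = (⅙)*2 = ⅓)
(t(-3)*r)*f(1) = ((⅓)*18)*2 = 6*2 = 12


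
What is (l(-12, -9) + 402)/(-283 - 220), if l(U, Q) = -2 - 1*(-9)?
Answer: -409/503 ≈ -0.81312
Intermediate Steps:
l(U, Q) = 7 (l(U, Q) = -2 + 9 = 7)
(l(-12, -9) + 402)/(-283 - 220) = (7 + 402)/(-283 - 220) = 409/(-503) = 409*(-1/503) = -409/503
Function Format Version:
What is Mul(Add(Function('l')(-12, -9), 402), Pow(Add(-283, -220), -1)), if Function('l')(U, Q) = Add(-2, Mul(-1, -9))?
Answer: Rational(-409, 503) ≈ -0.81312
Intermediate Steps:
Function('l')(U, Q) = 7 (Function('l')(U, Q) = Add(-2, 9) = 7)
Mul(Add(Function('l')(-12, -9), 402), Pow(Add(-283, -220), -1)) = Mul(Add(7, 402), Pow(Add(-283, -220), -1)) = Mul(409, Pow(-503, -1)) = Mul(409, Rational(-1, 503)) = Rational(-409, 503)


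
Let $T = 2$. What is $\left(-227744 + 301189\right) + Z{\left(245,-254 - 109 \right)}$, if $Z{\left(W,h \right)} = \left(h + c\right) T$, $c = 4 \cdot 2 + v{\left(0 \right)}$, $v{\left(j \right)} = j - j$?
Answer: $72735$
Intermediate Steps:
$v{\left(j \right)} = 0$
$c = 8$ ($c = 4 \cdot 2 + 0 = 8 + 0 = 8$)
$Z{\left(W,h \right)} = 16 + 2 h$ ($Z{\left(W,h \right)} = \left(h + 8\right) 2 = \left(8 + h\right) 2 = 16 + 2 h$)
$\left(-227744 + 301189\right) + Z{\left(245,-254 - 109 \right)} = \left(-227744 + 301189\right) + \left(16 + 2 \left(-254 - 109\right)\right) = 73445 + \left(16 + 2 \left(-363\right)\right) = 73445 + \left(16 - 726\right) = 73445 - 710 = 72735$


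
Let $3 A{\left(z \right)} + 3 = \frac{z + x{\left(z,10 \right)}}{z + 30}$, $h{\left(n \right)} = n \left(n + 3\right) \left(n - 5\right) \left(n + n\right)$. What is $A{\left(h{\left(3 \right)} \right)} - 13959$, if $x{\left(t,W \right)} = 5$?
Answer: $- \frac{7789469}{558} \approx -13960.0$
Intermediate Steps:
$h{\left(n \right)} = 2 n^{2} \left(-5 + n\right) \left(3 + n\right)$ ($h{\left(n \right)} = n \left(3 + n\right) \left(-5 + n\right) 2 n = n \left(-5 + n\right) \left(3 + n\right) 2 n = 2 n^{2} \left(-5 + n\right) \left(3 + n\right)$)
$A{\left(z \right)} = -1 + \frac{5 + z}{3 \left(30 + z\right)}$ ($A{\left(z \right)} = -1 + \frac{\left(z + 5\right) \frac{1}{z + 30}}{3} = -1 + \frac{\left(5 + z\right) \frac{1}{30 + z}}{3} = -1 + \frac{\frac{1}{30 + z} \left(5 + z\right)}{3} = -1 + \frac{5 + z}{3 \left(30 + z\right)}$)
$A{\left(h{\left(3 \right)} \right)} - 13959 = \frac{-85 - 2 \cdot 2 \cdot 3^{2} \left(-15 + 3^{2} - 6\right)}{3 \left(30 + 2 \cdot 3^{2} \left(-15 + 3^{2} - 6\right)\right)} - 13959 = \frac{-85 - 2 \cdot 2 \cdot 9 \left(-15 + 9 - 6\right)}{3 \left(30 + 2 \cdot 9 \left(-15 + 9 - 6\right)\right)} - 13959 = \frac{-85 - 2 \cdot 2 \cdot 9 \left(-12\right)}{3 \left(30 + 2 \cdot 9 \left(-12\right)\right)} - 13959 = \frac{-85 - -432}{3 \left(30 - 216\right)} - 13959 = \frac{-85 + 432}{3 \left(-186\right)} - 13959 = \frac{1}{3} \left(- \frac{1}{186}\right) 347 - 13959 = - \frac{347}{558} - 13959 = - \frac{7789469}{558}$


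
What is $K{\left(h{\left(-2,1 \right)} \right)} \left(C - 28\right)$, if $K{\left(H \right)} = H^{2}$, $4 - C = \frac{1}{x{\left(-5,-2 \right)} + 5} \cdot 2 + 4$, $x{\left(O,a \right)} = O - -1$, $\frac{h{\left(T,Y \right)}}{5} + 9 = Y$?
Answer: $-48000$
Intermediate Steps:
$h{\left(T,Y \right)} = -45 + 5 Y$
$x{\left(O,a \right)} = 1 + O$ ($x{\left(O,a \right)} = O + 1 = 1 + O$)
$C = -2$ ($C = 4 - \left(\frac{1}{\left(1 - 5\right) + 5} \cdot 2 + 4\right) = 4 - \left(\frac{1}{-4 + 5} \cdot 2 + 4\right) = 4 - \left(1^{-1} \cdot 2 + 4\right) = 4 - \left(1 \cdot 2 + 4\right) = 4 - \left(2 + 4\right) = 4 - 6 = -2$)
$K{\left(h{\left(-2,1 \right)} \right)} \left(C - 28\right) = \left(-45 + 5 \cdot 1\right)^{2} \left(-2 - 28\right) = \left(-45 + 5\right)^{2} \left(-30\right) = \left(-40\right)^{2} \left(-30\right) = 1600 \left(-30\right) = -48000$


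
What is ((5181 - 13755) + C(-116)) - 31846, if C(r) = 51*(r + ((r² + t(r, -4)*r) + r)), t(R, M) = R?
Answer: 1320260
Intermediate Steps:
C(r) = 102*r + 102*r² (C(r) = 51*(r + ((r² + r*r) + r)) = 51*(r + ((r² + r²) + r)) = 51*(r + (2*r² + r)) = 51*(r + (r + 2*r²)) = 51*(2*r + 2*r²) = 102*r + 102*r²)
((5181 - 13755) + C(-116)) - 31846 = ((5181 - 13755) + 102*(-116)*(1 - 116)) - 31846 = (-8574 + 102*(-116)*(-115)) - 31846 = (-8574 + 1360680) - 31846 = 1352106 - 31846 = 1320260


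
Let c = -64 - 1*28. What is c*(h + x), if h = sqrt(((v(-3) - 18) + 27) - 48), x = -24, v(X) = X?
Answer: 2208 - 92*I*sqrt(42) ≈ 2208.0 - 596.23*I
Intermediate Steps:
c = -92 (c = -64 - 28 = -92)
h = I*sqrt(42) (h = sqrt(((-3 - 18) + 27) - 48) = sqrt((-21 + 27) - 48) = sqrt(6 - 48) = sqrt(-42) = I*sqrt(42) ≈ 6.4807*I)
c*(h + x) = -92*(I*sqrt(42) - 24) = -92*(-24 + I*sqrt(42)) = 2208 - 92*I*sqrt(42)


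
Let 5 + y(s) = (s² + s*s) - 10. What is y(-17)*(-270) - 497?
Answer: -152507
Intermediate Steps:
y(s) = -15 + 2*s² (y(s) = -5 + ((s² + s*s) - 10) = -5 + ((s² + s²) - 10) = -5 + (2*s² - 10) = -5 + (-10 + 2*s²) = -15 + 2*s²)
y(-17)*(-270) - 497 = (-15 + 2*(-17)²)*(-270) - 497 = (-15 + 2*289)*(-270) - 497 = (-15 + 578)*(-270) - 497 = 563*(-270) - 497 = -152010 - 497 = -152507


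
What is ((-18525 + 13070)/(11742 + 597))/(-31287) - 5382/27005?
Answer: -2077575364651/10425288162465 ≈ -0.19928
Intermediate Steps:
((-18525 + 13070)/(11742 + 597))/(-31287) - 5382/27005 = -5455/12339*(-1/31287) - 5382*1/27005 = -5455*1/12339*(-1/31287) - 5382/27005 = -5455/12339*(-1/31287) - 5382/27005 = 5455/386050293 - 5382/27005 = -2077575364651/10425288162465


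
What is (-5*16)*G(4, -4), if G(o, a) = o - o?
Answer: 0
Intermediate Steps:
G(o, a) = 0
(-5*16)*G(4, -4) = -5*16*0 = -80*0 = 0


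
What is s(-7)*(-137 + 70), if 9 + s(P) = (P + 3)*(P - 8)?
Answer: -3417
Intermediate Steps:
s(P) = -9 + (-8 + P)*(3 + P) (s(P) = -9 + (P + 3)*(P - 8) = -9 + (3 + P)*(-8 + P) = -9 + (-8 + P)*(3 + P))
s(-7)*(-137 + 70) = (-33 + (-7)² - 5*(-7))*(-137 + 70) = (-33 + 49 + 35)*(-67) = 51*(-67) = -3417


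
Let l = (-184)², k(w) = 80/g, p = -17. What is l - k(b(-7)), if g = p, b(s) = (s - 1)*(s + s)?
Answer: 575632/17 ≈ 33861.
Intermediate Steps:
b(s) = 2*s*(-1 + s) (b(s) = (-1 + s)*(2*s) = 2*s*(-1 + s))
g = -17
k(w) = -80/17 (k(w) = 80/(-17) = 80*(-1/17) = -80/17)
l = 33856
l - k(b(-7)) = 33856 - 1*(-80/17) = 33856 + 80/17 = 575632/17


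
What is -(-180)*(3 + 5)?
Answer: 1440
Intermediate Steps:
-(-180)*(3 + 5) = -(-180)*8 = -60*(-24) = 1440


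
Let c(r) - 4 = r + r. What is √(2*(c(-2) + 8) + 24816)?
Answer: 16*√97 ≈ 157.58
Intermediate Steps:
c(r) = 4 + 2*r (c(r) = 4 + (r + r) = 4 + 2*r)
√(2*(c(-2) + 8) + 24816) = √(2*((4 + 2*(-2)) + 8) + 24816) = √(2*((4 - 4) + 8) + 24816) = √(2*(0 + 8) + 24816) = √(2*8 + 24816) = √(16 + 24816) = √24832 = 16*√97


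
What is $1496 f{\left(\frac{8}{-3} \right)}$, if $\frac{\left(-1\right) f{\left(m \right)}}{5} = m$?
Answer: $\frac{59840}{3} \approx 19947.0$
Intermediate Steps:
$f{\left(m \right)} = - 5 m$
$1496 f{\left(\frac{8}{-3} \right)} = 1496 \left(- 5 \frac{8}{-3}\right) = 1496 \left(- 5 \cdot 8 \left(- \frac{1}{3}\right)\right) = 1496 \left(\left(-5\right) \left(- \frac{8}{3}\right)\right) = 1496 \cdot \frac{40}{3} = \frac{59840}{3}$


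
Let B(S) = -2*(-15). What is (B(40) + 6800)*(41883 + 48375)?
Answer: 616462140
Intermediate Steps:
B(S) = 30
(B(40) + 6800)*(41883 + 48375) = (30 + 6800)*(41883 + 48375) = 6830*90258 = 616462140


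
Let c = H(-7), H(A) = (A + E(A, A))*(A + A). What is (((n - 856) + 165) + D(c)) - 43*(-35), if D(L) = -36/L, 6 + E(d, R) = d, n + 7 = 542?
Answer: 94421/70 ≈ 1348.9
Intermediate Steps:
n = 535 (n = -7 + 542 = 535)
E(d, R) = -6 + d
H(A) = 2*A*(-6 + 2*A) (H(A) = (A + (-6 + A))*(A + A) = (-6 + 2*A)*(2*A) = 2*A*(-6 + 2*A))
c = 280 (c = 4*(-7)*(-3 - 7) = 4*(-7)*(-10) = 280)
(((n - 856) + 165) + D(c)) - 43*(-35) = (((535 - 856) + 165) - 36/280) - 43*(-35) = ((-321 + 165) - 36*1/280) + 1505 = (-156 - 9/70) + 1505 = -10929/70 + 1505 = 94421/70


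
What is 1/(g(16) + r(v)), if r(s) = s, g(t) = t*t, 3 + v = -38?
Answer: 1/215 ≈ 0.0046512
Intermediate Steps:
v = -41 (v = -3 - 38 = -41)
g(t) = t²
1/(g(16) + r(v)) = 1/(16² - 41) = 1/(256 - 41) = 1/215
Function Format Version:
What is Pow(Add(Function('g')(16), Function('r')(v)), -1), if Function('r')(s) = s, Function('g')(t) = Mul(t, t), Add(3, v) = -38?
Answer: Rational(1, 215) ≈ 0.0046512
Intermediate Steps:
v = -41 (v = Add(-3, -38) = -41)
Function('g')(t) = Pow(t, 2)
Pow(Add(Function('g')(16), Function('r')(v)), -1) = Pow(Add(Pow(16, 2), -41), -1) = Pow(Add(256, -41), -1) = Pow(215, -1) = Rational(1, 215)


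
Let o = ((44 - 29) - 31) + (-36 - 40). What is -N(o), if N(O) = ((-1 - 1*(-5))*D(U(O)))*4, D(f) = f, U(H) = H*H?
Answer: -135424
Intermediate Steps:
U(H) = H²
o = -92 (o = (15 - 31) - 76 = -16 - 76 = -92)
N(O) = 16*O² (N(O) = ((-1 - 1*(-5))*O²)*4 = ((-1 + 5)*O²)*4 = (4*O²)*4 = 16*O²)
-N(o) = -16*(-92)² = -16*8464 = -1*135424 = -135424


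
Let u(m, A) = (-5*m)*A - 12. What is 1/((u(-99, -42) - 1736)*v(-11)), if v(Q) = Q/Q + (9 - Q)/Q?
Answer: 11/202842 ≈ 5.4229e-5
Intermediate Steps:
u(m, A) = -12 - 5*A*m (u(m, A) = -5*A*m - 12 = -12 - 5*A*m)
v(Q) = 1 + (9 - Q)/Q
1/((u(-99, -42) - 1736)*v(-11)) = 1/(((-12 - 5*(-42)*(-99)) - 1736)*((9/(-11)))) = 1/(((-12 - 20790) - 1736)*((9*(-1/11)))) = 1/((-20802 - 1736)*(-9/11)) = -11/9/(-22538) = -1/22538*(-11/9) = 11/202842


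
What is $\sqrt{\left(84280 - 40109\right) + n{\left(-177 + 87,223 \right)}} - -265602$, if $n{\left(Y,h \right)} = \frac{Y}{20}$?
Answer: $265602 + \frac{\sqrt{176666}}{2} \approx 2.6581 \cdot 10^{5}$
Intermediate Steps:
$n{\left(Y,h \right)} = \frac{Y}{20}$ ($n{\left(Y,h \right)} = Y \frac{1}{20} = \frac{Y}{20}$)
$\sqrt{\left(84280 - 40109\right) + n{\left(-177 + 87,223 \right)}} - -265602 = \sqrt{\left(84280 - 40109\right) + \frac{-177 + 87}{20}} - -265602 = \sqrt{44171 + \frac{1}{20} \left(-90\right)} + 265602 = \sqrt{44171 - \frac{9}{2}} + 265602 = \sqrt{\frac{88333}{2}} + 265602 = \frac{\sqrt{176666}}{2} + 265602 = 265602 + \frac{\sqrt{176666}}{2}$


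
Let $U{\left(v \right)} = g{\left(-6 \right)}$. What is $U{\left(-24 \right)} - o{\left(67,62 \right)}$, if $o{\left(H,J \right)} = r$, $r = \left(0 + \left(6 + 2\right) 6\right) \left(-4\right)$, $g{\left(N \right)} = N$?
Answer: $186$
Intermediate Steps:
$U{\left(v \right)} = -6$
$r = -192$ ($r = \left(0 + 8 \cdot 6\right) \left(-4\right) = \left(0 + 48\right) \left(-4\right) = 48 \left(-4\right) = -192$)
$o{\left(H,J \right)} = -192$
$U{\left(-24 \right)} - o{\left(67,62 \right)} = -6 - -192 = -6 + 192 = 186$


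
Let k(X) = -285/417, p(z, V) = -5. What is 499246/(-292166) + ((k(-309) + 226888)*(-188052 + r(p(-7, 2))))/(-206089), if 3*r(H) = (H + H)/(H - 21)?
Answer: 2599082282151852242/12554243444379 ≈ 2.0703e+5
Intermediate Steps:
k(X) = -95/139 (k(X) = -285*1/417 = -95/139)
r(H) = 2*H/(3*(-21 + H)) (r(H) = ((H + H)/(H - 21))/3 = ((2*H)/(-21 + H))/3 = (2*H/(-21 + H))/3 = 2*H/(3*(-21 + H)))
499246/(-292166) + ((k(-309) + 226888)*(-188052 + r(p(-7, 2))))/(-206089) = 499246/(-292166) + ((-95/139 + 226888)*(-188052 + (2/3)*(-5)/(-21 - 5)))/(-206089) = 499246*(-1/292166) + (31537337*(-188052 + (2/3)*(-5)/(-26))/139)*(-1/206089) = -249623/146083 + (31537337*(-188052 + (2/3)*(-5)*(-1/26))/139)*(-1/206089) = -249623/146083 + (31537337*(-188052 + 5/39)/139)*(-1/206089) = -249623/146083 + ((31537337/139)*(-7334023/39))*(-1/206089) = -249623/146083 - 17791965762827/417*(-1/206089) = -249623/146083 + 17791965762827/85939113 = 2599082282151852242/12554243444379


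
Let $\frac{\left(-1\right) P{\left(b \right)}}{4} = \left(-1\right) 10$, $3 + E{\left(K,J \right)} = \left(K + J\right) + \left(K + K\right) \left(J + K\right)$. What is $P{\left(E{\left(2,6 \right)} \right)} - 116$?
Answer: $-76$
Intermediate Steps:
$E{\left(K,J \right)} = -3 + J + K + 2 K \left(J + K\right)$ ($E{\left(K,J \right)} = -3 + \left(\left(K + J\right) + \left(K + K\right) \left(J + K\right)\right) = -3 + \left(\left(J + K\right) + 2 K \left(J + K\right)\right) = -3 + \left(J + K + 2 K \left(J + K\right)\right) = -3 + J + K + 2 K \left(J + K\right)$)
$P{\left(b \right)} = 40$ ($P{\left(b \right)} = - 4 \left(\left(-1\right) 10\right) = \left(-4\right) \left(-10\right) = 40$)
$P{\left(E{\left(2,6 \right)} \right)} - 116 = 40 - 116 = -76$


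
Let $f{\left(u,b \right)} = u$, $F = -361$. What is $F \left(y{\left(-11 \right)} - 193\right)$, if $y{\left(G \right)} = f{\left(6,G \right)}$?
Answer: $67507$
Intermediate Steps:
$y{\left(G \right)} = 6$
$F \left(y{\left(-11 \right)} - 193\right) = - 361 \left(6 - 193\right) = \left(-361\right) \left(-187\right) = 67507$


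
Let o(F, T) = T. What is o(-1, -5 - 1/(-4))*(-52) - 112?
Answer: 135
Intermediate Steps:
o(-1, -5 - 1/(-4))*(-52) - 112 = (-5 - 1/(-4))*(-52) - 112 = (-5 - 1*(-¼))*(-52) - 112 = (-5 + ¼)*(-52) - 112 = -19/4*(-52) - 112 = 247 - 112 = 135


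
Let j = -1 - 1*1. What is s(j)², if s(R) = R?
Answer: 4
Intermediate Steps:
j = -2 (j = -1 - 1 = -2)
s(j)² = (-2)² = 4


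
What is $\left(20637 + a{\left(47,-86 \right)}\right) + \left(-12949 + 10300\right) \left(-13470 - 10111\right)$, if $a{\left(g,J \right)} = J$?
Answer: $62486620$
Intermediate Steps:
$\left(20637 + a{\left(47,-86 \right)}\right) + \left(-12949 + 10300\right) \left(-13470 - 10111\right) = \left(20637 - 86\right) + \left(-12949 + 10300\right) \left(-13470 - 10111\right) = 20551 - -62466069 = 20551 + 62466069 = 62486620$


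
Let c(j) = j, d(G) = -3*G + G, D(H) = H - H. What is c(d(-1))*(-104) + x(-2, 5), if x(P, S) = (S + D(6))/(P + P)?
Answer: -837/4 ≈ -209.25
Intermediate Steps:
D(H) = 0
x(P, S) = S/(2*P) (x(P, S) = (S + 0)/(P + P) = S/((2*P)) = S*(1/(2*P)) = S/(2*P))
d(G) = -2*G
c(d(-1))*(-104) + x(-2, 5) = -2*(-1)*(-104) + (½)*5/(-2) = 2*(-104) + (½)*5*(-½) = -208 - 5/4 = -837/4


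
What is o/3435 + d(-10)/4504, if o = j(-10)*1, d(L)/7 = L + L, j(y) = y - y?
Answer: -35/1126 ≈ -0.031083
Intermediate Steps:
j(y) = 0
d(L) = 14*L (d(L) = 7*(L + L) = 7*(2*L) = 14*L)
o = 0 (o = 0*1 = 0)
o/3435 + d(-10)/4504 = 0/3435 + (14*(-10))/4504 = 0*(1/3435) - 140*1/4504 = 0 - 35/1126 = -35/1126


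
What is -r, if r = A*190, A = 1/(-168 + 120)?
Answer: 95/24 ≈ 3.9583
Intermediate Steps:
A = -1/48 (A = 1/(-48) = -1/48 ≈ -0.020833)
r = -95/24 (r = -1/48*190 = -95/24 ≈ -3.9583)
-r = -1*(-95/24) = 95/24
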